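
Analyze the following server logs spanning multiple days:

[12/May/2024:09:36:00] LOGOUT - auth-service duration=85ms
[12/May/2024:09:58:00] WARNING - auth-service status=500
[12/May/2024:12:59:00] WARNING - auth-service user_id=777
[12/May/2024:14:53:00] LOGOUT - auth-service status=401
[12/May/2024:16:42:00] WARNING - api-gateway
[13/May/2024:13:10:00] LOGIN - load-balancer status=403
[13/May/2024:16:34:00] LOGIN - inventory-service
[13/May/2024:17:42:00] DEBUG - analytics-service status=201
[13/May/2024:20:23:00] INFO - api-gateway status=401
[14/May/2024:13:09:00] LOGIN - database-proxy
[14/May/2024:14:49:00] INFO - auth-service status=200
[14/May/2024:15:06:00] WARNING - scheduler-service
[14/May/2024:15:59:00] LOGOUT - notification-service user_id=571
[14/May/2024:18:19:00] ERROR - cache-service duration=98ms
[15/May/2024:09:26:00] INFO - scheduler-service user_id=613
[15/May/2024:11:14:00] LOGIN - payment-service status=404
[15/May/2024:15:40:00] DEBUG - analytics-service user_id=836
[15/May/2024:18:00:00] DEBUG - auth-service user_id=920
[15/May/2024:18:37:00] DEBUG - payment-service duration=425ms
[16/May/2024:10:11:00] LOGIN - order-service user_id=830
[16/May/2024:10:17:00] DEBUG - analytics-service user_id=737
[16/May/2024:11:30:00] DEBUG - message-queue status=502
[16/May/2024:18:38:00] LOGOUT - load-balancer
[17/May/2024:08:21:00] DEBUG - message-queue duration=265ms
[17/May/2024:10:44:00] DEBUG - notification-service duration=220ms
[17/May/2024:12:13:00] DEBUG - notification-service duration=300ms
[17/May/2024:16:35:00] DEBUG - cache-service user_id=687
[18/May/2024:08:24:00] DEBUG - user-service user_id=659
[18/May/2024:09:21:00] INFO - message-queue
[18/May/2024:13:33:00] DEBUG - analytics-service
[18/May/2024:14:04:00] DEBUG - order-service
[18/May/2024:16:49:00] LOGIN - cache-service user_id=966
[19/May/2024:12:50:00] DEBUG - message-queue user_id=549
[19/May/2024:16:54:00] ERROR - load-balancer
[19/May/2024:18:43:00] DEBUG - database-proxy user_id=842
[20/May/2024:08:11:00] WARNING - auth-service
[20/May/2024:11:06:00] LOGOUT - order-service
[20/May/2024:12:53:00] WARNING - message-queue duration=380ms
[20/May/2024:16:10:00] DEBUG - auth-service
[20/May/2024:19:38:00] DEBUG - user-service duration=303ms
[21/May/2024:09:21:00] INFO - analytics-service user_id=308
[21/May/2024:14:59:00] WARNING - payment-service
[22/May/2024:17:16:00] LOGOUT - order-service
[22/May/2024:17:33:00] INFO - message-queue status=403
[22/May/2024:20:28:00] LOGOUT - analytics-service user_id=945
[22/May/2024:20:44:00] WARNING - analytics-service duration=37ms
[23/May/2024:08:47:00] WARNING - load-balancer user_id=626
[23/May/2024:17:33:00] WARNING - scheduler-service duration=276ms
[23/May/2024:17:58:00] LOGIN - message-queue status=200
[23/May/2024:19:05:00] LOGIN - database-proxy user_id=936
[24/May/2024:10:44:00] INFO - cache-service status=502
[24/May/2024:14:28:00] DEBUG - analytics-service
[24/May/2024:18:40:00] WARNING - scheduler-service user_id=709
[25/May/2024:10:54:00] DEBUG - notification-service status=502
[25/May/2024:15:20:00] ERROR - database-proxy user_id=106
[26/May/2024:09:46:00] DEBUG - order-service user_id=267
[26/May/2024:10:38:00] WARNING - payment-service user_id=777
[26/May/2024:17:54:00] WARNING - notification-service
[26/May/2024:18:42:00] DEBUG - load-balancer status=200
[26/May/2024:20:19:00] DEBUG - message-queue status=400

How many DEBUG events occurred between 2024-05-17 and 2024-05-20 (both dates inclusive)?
11

To filter by date range:

1. Date range: 2024-05-17 through 2024-05-20, both dates inclusive
2. Filter for DEBUG events whose date falls in this range
3. Count matching events: 11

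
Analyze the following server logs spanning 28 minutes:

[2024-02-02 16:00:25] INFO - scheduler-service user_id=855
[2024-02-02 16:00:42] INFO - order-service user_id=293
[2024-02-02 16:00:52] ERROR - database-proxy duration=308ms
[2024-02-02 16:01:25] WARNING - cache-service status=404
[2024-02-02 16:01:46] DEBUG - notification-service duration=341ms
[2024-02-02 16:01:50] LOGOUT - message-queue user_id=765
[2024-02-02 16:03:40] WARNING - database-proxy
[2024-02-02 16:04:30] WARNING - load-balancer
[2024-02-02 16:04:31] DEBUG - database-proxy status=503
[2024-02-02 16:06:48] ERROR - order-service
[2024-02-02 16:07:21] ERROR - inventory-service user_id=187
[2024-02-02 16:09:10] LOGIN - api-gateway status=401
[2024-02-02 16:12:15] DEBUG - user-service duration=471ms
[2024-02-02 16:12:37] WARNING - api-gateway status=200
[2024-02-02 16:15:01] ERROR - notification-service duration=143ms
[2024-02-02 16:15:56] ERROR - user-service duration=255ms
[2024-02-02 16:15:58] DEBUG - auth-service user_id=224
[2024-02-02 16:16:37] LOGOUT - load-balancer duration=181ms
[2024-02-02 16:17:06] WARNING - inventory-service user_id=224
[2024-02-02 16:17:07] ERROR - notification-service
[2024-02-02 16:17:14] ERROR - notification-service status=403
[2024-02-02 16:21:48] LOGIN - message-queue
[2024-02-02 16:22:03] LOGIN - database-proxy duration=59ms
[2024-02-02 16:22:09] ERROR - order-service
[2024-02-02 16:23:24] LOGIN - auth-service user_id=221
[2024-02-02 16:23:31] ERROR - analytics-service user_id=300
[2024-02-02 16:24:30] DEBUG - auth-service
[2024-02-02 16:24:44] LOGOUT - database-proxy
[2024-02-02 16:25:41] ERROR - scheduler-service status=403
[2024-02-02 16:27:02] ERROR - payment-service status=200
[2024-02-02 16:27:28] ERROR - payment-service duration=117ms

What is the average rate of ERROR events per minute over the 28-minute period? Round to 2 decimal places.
0.43

To calculate the rate:

1. Count total ERROR events: 12
2. Total time period: 28 minutes
3. Rate = 12 / 28 = 0.43 events per minute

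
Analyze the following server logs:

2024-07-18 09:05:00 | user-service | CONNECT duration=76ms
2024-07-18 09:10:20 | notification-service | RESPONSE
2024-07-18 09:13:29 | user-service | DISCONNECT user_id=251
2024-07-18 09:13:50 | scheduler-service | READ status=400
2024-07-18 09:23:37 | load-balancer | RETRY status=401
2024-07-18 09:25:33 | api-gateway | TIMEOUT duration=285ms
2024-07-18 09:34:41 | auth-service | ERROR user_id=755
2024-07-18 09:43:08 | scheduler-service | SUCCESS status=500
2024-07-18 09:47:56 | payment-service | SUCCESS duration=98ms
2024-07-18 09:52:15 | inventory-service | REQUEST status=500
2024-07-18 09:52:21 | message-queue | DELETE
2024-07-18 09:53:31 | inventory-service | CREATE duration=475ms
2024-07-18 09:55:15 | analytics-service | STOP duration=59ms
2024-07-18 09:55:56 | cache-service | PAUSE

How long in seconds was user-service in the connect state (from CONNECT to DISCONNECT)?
509

To calculate state duration:

1. Find CONNECT event for user-service: 2024-07-18 09:05:00
2. Find DISCONNECT event for user-service: 2024-07-18 09:13:29
3. Calculate duration: 2024-07-18 09:13:29 - 2024-07-18 09:05:00 = 509 seconds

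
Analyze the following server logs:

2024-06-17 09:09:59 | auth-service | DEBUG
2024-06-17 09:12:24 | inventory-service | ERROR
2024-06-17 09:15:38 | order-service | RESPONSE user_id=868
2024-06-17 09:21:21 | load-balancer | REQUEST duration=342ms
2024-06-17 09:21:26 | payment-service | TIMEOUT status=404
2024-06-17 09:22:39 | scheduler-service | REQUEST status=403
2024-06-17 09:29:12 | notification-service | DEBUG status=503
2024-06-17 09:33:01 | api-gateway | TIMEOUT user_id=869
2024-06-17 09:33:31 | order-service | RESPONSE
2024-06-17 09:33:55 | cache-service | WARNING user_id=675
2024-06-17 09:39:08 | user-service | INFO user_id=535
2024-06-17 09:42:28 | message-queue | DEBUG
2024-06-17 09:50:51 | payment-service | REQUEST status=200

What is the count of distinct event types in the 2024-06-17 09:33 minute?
3

To count unique event types:

1. Filter events in the minute starting at 2024-06-17 09:33
2. Extract event types from matching entries
3. Count unique types: 3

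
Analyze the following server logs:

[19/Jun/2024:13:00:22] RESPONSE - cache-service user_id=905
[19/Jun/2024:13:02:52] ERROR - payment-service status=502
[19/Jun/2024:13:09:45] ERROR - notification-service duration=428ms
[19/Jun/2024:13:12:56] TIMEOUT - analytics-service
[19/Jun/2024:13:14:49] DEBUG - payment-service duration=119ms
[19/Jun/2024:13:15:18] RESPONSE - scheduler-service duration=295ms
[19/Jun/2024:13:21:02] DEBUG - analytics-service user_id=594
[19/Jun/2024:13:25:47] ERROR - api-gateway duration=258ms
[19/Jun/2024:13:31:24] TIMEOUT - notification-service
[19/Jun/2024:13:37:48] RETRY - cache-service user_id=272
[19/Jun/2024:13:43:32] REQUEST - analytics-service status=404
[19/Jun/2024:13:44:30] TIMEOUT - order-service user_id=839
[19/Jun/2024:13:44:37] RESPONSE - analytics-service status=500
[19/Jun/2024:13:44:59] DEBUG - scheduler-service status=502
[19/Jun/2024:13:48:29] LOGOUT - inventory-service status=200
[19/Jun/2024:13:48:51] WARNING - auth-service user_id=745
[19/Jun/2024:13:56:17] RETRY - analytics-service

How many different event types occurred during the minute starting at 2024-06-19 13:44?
3

To count unique event types:

1. Filter events in the minute starting at 2024-06-19 13:44
2. Extract event types from matching entries
3. Count unique types: 3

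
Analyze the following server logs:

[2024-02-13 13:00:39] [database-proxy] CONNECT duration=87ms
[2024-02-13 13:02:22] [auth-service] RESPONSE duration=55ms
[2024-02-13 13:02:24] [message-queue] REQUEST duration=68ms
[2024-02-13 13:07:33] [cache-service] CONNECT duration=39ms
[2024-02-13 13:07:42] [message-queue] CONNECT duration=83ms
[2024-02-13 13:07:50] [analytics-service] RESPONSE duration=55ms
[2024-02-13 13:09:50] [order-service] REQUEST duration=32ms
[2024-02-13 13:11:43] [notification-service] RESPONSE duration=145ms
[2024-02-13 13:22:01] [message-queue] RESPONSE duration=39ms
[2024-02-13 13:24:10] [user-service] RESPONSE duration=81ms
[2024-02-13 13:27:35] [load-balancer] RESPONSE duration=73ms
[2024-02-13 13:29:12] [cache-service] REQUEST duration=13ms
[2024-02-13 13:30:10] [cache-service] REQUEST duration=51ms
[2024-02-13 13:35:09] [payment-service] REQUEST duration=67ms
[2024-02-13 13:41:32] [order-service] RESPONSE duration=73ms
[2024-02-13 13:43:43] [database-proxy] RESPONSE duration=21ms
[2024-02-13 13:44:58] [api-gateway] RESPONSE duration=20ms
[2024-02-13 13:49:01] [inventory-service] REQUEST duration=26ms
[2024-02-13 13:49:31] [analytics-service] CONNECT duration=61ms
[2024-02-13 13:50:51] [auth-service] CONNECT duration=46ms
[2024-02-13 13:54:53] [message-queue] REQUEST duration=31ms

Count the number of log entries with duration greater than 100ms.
1

To count timeouts:

1. Threshold: 100ms
2. Extract duration from each log entry
3. Count entries where duration > 100
4. Timeout count: 1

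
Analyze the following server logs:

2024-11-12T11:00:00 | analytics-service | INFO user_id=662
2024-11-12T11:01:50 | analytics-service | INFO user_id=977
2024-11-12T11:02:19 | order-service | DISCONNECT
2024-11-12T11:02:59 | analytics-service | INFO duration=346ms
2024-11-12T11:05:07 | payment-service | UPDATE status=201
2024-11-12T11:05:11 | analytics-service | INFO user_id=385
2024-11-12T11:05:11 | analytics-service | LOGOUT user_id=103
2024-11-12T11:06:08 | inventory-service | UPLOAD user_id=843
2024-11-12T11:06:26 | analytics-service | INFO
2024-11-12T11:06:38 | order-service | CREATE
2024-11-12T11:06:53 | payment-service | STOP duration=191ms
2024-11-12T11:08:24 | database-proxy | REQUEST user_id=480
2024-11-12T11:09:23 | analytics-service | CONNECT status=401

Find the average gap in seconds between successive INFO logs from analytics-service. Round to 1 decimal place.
96.5

To calculate average interval:

1. Find all INFO events for analytics-service in order
2. Calculate time gaps between consecutive events
3. Compute mean of gaps: 386 / 4 = 96.5 seconds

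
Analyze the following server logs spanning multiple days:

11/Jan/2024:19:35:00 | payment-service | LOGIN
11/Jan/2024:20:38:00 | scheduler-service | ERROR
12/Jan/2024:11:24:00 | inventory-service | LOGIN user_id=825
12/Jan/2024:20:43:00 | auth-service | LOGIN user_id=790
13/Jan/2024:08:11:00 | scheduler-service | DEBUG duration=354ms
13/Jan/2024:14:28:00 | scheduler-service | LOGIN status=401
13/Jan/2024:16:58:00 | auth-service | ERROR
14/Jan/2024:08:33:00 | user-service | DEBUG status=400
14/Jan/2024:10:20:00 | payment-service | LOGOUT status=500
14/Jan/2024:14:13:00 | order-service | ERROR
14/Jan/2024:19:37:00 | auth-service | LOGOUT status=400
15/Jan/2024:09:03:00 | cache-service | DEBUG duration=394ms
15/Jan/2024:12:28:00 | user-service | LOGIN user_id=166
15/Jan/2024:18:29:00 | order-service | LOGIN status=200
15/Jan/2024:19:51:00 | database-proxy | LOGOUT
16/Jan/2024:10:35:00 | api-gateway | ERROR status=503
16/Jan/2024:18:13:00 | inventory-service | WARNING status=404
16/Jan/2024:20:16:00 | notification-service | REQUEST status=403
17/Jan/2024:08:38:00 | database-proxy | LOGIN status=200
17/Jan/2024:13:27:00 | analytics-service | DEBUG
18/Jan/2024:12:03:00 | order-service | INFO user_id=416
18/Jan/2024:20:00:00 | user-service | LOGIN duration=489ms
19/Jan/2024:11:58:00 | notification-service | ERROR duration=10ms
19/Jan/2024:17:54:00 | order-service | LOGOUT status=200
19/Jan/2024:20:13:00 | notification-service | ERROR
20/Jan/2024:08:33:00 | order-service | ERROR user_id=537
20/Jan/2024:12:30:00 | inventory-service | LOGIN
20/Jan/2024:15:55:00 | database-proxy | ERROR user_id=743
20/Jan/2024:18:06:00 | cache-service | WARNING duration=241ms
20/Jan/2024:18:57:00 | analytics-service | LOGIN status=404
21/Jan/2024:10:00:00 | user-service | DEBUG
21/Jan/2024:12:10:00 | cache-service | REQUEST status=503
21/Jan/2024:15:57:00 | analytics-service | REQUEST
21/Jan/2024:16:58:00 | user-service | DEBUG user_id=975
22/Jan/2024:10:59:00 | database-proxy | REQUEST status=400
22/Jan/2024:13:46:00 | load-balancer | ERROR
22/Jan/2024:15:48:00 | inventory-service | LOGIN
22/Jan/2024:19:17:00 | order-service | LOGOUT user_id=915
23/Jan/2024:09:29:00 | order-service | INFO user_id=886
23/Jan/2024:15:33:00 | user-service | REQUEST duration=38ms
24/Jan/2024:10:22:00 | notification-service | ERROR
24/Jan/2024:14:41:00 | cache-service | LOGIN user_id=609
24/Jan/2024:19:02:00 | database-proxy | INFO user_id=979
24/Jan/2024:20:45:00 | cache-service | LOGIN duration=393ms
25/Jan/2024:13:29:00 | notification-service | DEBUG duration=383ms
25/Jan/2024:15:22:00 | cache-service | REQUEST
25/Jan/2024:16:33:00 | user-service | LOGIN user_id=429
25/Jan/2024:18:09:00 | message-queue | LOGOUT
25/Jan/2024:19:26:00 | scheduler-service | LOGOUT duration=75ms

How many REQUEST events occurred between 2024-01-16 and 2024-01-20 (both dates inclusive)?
1

To filter by date range:

1. Date range: 2024-01-16 through 2024-01-20, both dates inclusive
2. Filter for REQUEST events whose date falls in this range
3. Count matching events: 1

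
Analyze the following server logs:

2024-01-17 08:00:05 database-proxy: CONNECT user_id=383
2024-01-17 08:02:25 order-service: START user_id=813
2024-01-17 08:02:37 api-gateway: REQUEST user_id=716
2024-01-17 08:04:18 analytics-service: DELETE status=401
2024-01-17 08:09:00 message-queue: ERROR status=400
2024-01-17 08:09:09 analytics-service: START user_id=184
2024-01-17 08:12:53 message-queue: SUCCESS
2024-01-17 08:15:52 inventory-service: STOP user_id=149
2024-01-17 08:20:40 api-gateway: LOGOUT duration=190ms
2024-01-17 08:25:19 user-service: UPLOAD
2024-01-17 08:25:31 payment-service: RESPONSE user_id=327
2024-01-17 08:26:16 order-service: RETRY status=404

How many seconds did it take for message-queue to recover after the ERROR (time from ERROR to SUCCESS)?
233

To calculate recovery time:

1. Find ERROR event for message-queue: 2024-01-17 08:09:00
2. Find next SUCCESS event for message-queue: 2024-01-17 08:12:53
3. Recovery time: 2024-01-17 08:12:53 - 2024-01-17 08:09:00 = 233 seconds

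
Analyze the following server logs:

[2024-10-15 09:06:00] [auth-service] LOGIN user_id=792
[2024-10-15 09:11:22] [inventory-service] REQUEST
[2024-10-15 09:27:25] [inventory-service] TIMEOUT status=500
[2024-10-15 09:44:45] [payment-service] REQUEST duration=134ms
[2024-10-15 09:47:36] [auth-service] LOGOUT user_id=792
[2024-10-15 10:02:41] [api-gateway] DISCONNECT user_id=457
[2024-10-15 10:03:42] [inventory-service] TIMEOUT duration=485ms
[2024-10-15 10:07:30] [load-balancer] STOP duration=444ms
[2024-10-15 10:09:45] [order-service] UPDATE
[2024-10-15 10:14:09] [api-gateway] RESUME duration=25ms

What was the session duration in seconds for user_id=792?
2496

To calculate session duration:

1. Find LOGIN event for user_id=792: 2024-10-15 09:06:00
2. Find LOGOUT event for user_id=792: 2024-10-15 09:47:36
3. Session duration: 2024-10-15 09:47:36 - 2024-10-15 09:06:00 = 2496 seconds (41 minutes)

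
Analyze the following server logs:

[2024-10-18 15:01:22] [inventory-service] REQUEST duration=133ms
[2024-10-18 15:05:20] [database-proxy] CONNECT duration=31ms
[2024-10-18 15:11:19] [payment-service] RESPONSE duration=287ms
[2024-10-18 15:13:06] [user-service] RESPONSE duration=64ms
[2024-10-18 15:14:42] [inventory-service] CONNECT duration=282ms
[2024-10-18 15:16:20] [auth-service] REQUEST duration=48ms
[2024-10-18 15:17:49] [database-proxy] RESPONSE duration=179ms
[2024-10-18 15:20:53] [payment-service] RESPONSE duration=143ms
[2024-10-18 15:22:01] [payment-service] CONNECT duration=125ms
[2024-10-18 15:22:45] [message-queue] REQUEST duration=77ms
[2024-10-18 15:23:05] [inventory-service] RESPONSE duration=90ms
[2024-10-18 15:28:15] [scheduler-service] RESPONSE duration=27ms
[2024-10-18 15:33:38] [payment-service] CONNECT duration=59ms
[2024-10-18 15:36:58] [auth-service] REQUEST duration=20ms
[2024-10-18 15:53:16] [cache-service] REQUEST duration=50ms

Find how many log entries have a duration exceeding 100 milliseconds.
6

To count timeouts:

1. Threshold: 100ms
2. Extract duration from each log entry
3. Count entries where duration > 100
4. Timeout count: 6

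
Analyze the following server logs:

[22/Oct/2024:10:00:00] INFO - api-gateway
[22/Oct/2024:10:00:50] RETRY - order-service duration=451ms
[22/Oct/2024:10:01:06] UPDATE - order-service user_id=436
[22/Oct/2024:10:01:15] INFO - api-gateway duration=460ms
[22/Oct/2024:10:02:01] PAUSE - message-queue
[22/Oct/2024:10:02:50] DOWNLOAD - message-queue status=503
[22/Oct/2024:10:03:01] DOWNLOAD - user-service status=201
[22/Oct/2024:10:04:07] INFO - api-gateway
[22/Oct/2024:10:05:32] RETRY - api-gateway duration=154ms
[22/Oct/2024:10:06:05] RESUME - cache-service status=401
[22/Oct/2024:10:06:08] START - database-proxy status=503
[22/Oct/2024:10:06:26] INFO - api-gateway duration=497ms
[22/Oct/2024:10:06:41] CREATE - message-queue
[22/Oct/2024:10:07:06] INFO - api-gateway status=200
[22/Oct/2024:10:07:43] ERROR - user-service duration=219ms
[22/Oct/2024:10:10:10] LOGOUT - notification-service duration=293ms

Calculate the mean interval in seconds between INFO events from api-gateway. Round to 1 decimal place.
106.5

To calculate average interval:

1. Find all INFO events for api-gateway in order
2. Calculate time gaps between consecutive events
3. Compute mean of gaps: 426 / 4 = 106.5 seconds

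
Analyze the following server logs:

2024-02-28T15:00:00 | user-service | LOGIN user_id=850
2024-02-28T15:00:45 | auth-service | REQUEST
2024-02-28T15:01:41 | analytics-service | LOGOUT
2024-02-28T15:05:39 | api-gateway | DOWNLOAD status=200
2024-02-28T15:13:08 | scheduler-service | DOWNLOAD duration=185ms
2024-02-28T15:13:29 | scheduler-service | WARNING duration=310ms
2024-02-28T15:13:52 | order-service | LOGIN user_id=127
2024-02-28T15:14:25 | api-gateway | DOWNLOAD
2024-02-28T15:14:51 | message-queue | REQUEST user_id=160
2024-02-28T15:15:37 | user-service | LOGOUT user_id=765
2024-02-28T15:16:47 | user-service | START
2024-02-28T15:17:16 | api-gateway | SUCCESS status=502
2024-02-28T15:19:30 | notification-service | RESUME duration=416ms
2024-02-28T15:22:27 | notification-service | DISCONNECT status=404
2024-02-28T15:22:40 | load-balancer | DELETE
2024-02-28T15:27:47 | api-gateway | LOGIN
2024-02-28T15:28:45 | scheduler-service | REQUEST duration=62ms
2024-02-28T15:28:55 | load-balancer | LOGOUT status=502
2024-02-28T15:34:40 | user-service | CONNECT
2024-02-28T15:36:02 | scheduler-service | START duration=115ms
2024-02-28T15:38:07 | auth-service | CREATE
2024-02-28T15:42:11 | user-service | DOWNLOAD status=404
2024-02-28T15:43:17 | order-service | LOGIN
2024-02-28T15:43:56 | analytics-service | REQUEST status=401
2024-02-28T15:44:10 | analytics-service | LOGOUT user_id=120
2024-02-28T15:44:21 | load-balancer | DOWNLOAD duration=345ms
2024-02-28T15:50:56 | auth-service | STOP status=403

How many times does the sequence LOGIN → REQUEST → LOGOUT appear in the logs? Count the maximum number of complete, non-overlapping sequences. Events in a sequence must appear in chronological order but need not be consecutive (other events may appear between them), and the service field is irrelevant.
4

To count sequences:

1. Look for pattern: LOGIN → REQUEST → LOGOUT
2. Greedily scan the log in chronological order, matching each sequence element in turn (ignoring service)
3. Each time the full pattern completes, increment the count and restart matching from the next event
4. Complete non-overlapping sequences found: 4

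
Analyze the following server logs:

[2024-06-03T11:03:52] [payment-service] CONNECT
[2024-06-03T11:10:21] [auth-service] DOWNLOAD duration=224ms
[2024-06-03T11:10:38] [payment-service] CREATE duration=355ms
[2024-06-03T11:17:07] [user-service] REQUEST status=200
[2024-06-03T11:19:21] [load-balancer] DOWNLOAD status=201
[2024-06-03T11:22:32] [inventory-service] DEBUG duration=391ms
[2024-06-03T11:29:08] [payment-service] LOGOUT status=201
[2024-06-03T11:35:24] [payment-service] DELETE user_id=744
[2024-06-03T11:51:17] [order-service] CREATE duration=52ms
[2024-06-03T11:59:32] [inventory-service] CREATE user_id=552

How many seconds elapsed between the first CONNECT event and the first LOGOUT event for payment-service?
1516

To find the time between events:

1. Locate the first CONNECT event for payment-service: 2024-06-03T11:03:52
2. Locate the first LOGOUT event for payment-service: 2024-06-03T11:29:08
3. Calculate the difference: 2024-06-03T11:29:08 - 2024-06-03T11:03:52 = 1516 seconds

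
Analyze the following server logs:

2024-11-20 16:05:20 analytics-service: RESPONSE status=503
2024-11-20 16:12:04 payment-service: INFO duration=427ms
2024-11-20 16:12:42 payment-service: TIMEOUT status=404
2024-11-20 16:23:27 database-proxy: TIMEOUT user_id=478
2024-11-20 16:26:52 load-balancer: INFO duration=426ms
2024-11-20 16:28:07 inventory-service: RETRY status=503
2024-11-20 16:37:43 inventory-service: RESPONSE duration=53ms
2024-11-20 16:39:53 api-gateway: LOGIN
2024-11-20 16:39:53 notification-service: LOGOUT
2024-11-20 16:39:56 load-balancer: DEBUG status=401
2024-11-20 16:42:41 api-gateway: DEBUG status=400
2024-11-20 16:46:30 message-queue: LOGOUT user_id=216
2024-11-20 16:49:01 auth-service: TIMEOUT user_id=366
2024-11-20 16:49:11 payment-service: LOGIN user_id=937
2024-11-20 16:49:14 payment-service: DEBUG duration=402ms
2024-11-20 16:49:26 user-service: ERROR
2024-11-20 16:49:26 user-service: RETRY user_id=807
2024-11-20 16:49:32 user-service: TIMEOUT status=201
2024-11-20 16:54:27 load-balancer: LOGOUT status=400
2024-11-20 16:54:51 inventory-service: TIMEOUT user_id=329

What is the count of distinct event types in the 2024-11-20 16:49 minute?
5

To count unique event types:

1. Filter events in the minute starting at 2024-11-20 16:49
2. Extract event types from matching entries
3. Count unique types: 5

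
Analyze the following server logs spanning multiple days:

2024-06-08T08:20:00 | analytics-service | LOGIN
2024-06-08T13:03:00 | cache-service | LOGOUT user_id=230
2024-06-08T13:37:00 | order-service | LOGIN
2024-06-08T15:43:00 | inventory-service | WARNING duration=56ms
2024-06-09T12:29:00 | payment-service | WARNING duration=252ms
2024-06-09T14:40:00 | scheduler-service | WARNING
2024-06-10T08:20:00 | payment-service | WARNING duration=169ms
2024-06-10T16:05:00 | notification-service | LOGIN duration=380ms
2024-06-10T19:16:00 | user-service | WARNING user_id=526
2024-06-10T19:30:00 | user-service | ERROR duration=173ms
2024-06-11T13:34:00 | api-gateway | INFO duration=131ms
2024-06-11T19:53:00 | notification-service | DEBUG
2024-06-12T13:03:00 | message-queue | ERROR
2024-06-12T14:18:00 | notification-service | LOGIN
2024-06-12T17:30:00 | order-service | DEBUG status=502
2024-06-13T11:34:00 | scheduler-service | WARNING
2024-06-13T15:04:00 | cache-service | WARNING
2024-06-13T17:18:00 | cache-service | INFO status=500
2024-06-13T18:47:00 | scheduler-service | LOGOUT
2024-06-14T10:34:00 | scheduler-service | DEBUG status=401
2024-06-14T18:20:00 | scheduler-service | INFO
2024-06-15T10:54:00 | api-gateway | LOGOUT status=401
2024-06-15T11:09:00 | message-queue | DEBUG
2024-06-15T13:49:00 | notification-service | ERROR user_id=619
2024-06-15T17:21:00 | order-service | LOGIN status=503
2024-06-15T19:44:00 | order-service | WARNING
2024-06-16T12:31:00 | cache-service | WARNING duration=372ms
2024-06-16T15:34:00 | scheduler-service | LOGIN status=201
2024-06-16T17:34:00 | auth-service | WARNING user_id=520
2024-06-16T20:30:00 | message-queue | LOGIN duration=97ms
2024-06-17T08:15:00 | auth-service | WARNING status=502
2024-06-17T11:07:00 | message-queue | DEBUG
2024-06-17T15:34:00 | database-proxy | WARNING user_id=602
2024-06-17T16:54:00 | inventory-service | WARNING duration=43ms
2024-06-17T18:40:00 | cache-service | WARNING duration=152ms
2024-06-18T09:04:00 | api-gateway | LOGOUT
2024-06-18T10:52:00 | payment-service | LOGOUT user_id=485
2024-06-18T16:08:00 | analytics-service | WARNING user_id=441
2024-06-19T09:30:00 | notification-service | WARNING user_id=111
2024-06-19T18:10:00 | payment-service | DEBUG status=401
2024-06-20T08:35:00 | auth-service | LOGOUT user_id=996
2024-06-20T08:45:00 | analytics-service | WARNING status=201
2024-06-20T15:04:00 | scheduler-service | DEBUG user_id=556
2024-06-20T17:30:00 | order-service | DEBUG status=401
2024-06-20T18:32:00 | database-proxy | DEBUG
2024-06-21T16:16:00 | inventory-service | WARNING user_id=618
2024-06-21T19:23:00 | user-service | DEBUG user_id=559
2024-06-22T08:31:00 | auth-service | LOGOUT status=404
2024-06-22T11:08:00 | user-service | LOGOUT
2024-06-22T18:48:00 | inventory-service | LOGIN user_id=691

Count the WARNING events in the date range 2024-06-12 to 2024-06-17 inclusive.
9

To filter by date range:

1. Date range: 2024-06-12 through 2024-06-17, both dates inclusive
2. Filter for WARNING events whose date falls in this range
3. Count matching events: 9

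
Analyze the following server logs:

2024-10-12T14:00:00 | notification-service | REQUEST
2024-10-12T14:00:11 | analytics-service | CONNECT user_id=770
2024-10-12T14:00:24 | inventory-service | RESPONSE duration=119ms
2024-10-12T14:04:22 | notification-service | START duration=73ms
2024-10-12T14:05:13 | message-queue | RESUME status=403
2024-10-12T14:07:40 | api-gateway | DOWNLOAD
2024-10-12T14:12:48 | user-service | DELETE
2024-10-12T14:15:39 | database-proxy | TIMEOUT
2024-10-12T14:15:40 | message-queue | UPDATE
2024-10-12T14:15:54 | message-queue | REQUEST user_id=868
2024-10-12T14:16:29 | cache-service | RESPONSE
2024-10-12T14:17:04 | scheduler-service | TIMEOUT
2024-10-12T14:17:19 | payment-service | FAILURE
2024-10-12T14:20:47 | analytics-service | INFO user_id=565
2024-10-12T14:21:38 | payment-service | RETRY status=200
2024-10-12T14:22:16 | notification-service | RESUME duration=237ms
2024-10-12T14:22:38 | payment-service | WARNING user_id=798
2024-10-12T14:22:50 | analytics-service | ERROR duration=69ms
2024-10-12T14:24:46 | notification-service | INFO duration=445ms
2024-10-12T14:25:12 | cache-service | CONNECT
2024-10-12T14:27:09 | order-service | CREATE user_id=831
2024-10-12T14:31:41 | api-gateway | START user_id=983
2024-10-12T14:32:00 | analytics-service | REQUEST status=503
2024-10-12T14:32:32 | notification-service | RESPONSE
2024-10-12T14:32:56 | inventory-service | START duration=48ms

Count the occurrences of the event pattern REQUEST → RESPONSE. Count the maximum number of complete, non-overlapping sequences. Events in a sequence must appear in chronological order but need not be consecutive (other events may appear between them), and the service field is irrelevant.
3

To count sequences:

1. Look for pattern: REQUEST → RESPONSE
2. Greedily scan the log in chronological order, matching each sequence element in turn (ignoring service)
3. Each time the full pattern completes, increment the count and restart matching from the next event
4. Complete non-overlapping sequences found: 3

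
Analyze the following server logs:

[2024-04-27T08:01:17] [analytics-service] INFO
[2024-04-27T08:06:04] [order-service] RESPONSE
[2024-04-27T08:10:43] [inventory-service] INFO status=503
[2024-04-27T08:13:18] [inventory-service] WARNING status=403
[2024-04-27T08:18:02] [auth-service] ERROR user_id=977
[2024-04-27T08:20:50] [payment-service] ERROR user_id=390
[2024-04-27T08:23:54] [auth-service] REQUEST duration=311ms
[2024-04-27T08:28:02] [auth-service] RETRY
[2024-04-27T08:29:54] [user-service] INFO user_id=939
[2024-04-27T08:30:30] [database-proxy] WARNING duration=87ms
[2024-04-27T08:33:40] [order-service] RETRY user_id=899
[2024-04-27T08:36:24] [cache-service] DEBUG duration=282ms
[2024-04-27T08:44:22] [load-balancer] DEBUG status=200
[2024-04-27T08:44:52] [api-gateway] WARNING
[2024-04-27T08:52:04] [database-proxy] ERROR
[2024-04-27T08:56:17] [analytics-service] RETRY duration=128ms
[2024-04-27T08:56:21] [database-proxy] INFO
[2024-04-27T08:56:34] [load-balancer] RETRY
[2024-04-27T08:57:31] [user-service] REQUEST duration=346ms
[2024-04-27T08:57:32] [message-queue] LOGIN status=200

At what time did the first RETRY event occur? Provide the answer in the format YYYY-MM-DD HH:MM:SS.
2024-04-27 08:28:02

To find the first event:

1. Filter for all RETRY events
2. Sort by timestamp
3. Select the first one
4. Timestamp: 2024-04-27 08:28:02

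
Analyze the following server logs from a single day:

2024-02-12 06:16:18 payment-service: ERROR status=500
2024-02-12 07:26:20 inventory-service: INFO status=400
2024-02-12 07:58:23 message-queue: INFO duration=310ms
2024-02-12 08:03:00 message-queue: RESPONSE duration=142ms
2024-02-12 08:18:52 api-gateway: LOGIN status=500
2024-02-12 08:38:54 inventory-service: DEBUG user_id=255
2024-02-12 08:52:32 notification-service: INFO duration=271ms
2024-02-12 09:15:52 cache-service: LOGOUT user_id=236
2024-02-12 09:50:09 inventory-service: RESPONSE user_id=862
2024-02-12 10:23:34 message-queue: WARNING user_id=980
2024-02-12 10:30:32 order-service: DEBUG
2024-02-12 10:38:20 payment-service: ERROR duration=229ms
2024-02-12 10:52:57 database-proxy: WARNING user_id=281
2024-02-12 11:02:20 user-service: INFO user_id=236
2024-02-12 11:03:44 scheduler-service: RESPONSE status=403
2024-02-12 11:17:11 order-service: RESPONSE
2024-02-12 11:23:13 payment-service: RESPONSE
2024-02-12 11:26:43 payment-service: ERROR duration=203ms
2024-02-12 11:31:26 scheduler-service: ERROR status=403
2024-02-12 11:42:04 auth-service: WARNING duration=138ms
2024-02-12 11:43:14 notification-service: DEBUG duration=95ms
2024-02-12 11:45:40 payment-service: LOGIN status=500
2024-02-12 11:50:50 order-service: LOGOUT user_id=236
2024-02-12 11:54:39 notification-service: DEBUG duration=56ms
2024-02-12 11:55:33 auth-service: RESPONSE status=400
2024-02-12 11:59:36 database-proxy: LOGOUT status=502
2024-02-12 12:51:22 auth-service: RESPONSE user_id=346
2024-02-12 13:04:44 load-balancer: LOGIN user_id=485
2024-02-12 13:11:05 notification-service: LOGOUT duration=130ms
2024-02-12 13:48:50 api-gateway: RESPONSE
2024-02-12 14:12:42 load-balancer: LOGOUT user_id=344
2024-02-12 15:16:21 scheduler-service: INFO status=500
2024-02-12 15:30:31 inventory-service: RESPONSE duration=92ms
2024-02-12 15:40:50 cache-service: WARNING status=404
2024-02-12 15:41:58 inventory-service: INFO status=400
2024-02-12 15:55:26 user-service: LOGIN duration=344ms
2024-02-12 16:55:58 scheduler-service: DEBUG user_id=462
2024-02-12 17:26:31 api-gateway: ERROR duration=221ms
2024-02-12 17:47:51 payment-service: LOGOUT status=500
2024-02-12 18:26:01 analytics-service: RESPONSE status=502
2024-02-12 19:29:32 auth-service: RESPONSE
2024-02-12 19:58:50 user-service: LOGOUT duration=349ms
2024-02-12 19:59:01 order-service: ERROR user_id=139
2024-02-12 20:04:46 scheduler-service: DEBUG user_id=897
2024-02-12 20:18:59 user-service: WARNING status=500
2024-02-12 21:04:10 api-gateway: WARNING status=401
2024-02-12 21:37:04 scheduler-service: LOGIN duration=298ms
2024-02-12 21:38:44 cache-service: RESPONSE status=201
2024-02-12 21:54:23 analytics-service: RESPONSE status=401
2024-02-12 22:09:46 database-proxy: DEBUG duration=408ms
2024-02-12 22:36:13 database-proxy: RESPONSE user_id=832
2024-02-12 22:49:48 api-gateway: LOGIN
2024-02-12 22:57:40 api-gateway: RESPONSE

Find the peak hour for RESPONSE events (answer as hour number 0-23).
11

To find the peak hour:

1. Group all RESPONSE events by hour
2. Count events in each hour
3. Find hour with maximum count
4. Peak hour: 11 (with 4 events)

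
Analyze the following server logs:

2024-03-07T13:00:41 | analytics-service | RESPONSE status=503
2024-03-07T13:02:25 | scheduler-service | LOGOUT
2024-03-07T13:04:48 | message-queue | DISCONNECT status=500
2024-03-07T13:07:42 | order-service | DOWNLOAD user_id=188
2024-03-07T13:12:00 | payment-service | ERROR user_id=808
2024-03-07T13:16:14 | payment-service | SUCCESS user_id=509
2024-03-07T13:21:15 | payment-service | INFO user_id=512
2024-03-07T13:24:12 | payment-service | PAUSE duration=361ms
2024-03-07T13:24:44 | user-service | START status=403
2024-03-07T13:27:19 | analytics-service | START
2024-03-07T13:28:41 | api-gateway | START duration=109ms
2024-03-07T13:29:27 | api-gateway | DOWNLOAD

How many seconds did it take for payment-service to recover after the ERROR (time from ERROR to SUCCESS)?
254

To calculate recovery time:

1. Find ERROR event for payment-service: 2024-03-07T13:12:00
2. Find next SUCCESS event for payment-service: 2024-03-07T13:16:14
3. Recovery time: 2024-03-07T13:16:14 - 2024-03-07T13:12:00 = 254 seconds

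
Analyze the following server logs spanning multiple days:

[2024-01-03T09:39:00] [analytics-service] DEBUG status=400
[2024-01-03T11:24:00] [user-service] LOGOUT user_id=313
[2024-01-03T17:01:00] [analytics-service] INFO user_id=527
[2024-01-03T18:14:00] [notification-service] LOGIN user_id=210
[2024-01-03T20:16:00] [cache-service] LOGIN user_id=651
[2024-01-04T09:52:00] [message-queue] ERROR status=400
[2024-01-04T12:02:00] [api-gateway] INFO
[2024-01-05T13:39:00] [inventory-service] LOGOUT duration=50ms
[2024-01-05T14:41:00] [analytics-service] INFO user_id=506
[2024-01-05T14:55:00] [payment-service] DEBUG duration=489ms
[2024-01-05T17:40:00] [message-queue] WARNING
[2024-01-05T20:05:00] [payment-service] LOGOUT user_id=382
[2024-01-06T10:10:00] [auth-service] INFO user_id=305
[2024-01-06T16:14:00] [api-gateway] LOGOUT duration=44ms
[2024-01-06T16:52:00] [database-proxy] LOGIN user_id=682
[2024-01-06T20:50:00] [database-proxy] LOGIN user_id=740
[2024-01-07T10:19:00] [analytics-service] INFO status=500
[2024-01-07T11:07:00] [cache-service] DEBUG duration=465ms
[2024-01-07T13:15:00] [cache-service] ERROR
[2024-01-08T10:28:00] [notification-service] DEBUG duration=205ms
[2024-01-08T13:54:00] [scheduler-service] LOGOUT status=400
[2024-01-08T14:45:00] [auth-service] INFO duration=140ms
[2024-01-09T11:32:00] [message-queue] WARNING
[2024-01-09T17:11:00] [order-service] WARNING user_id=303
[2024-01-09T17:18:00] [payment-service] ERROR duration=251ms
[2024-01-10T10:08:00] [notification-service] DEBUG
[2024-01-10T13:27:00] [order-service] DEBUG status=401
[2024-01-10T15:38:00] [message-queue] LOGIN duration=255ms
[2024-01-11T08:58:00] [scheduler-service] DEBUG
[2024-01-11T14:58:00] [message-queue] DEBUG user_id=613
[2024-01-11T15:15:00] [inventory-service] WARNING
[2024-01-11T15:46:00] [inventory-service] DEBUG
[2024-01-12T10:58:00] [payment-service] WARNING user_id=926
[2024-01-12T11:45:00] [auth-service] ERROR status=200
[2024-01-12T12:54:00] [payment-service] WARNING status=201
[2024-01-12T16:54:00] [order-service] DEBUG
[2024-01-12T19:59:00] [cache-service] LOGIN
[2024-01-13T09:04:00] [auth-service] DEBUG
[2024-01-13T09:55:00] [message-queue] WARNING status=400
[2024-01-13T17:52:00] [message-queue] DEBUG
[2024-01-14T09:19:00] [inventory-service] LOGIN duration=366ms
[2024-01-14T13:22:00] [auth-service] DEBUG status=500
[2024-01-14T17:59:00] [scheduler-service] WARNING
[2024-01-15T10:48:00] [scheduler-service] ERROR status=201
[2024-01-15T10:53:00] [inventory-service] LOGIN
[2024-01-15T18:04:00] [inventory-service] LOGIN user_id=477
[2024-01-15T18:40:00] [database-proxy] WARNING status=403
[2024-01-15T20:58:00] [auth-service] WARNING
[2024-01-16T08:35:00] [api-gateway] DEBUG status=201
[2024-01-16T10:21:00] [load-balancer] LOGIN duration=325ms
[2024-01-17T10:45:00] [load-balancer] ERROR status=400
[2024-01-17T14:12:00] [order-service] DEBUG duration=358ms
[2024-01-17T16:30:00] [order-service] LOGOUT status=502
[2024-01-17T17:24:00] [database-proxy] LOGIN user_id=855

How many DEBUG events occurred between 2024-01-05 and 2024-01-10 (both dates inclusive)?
5

To filter by date range:

1. Date range: 2024-01-05 through 2024-01-10, both dates inclusive
2. Filter for DEBUG events whose date falls in this range
3. Count matching events: 5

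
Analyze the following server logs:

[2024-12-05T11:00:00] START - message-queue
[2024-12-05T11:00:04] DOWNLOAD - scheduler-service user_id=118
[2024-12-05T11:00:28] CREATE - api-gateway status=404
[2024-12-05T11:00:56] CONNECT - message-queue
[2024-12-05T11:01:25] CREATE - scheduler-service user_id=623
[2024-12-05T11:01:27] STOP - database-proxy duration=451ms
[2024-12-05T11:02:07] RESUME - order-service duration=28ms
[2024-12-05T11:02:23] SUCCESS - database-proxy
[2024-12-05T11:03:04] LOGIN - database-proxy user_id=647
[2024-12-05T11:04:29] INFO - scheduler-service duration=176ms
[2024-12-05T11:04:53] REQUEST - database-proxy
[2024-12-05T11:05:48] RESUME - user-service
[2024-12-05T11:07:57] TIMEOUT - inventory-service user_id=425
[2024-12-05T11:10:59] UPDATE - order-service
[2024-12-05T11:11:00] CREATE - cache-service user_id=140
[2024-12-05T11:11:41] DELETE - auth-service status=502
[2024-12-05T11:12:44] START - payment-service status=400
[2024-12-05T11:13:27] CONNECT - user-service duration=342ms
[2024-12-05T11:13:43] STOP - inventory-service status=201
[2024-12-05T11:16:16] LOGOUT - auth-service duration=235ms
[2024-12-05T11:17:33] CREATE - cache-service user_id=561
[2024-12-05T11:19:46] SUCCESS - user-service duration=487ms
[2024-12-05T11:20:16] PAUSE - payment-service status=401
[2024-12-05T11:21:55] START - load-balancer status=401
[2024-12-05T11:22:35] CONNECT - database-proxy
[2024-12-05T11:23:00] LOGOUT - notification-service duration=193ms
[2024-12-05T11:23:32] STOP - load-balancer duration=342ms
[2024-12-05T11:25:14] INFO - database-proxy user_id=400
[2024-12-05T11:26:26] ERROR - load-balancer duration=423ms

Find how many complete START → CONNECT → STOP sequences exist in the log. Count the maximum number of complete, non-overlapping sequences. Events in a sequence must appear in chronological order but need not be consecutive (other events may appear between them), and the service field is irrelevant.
3

To count sequences:

1. Look for pattern: START → CONNECT → STOP
2. Greedily scan the log in chronological order, matching each sequence element in turn (ignoring service)
3. Each time the full pattern completes, increment the count and restart matching from the next event
4. Complete non-overlapping sequences found: 3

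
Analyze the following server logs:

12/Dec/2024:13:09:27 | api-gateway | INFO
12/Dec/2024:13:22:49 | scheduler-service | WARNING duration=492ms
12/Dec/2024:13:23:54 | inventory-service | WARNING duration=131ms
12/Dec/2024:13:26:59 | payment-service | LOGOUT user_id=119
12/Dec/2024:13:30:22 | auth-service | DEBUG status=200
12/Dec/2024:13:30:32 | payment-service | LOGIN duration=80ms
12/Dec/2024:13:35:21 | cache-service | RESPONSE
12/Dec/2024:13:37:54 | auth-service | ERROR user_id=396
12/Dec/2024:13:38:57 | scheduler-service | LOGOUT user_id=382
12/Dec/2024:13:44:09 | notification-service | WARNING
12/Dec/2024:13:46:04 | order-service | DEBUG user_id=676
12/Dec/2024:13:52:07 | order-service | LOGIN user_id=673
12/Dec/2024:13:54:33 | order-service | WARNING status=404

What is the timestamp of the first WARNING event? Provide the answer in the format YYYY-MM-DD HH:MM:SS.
2024-12-12 13:22:49

To find the first event:

1. Filter for all WARNING events
2. Sort by timestamp
3. Select the first one
4. Timestamp: 2024-12-12 13:22:49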